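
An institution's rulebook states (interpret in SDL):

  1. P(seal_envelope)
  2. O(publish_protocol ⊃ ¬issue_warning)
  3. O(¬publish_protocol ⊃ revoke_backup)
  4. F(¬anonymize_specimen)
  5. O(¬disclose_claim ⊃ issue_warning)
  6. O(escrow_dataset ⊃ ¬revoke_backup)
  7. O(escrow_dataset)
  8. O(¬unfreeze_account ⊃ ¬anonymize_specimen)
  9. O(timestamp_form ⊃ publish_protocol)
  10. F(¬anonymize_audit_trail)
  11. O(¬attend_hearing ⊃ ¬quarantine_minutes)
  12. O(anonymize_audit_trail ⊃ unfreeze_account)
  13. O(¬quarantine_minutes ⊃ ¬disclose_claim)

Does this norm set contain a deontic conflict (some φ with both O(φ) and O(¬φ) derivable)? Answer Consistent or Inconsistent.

Consistent

Premise 8 is O(¬unfreeze_account ⊃ ¬anonymize_specimen), but O(¬unfreeze_account) is not derivable from the premises, so it does not yield O(¬anonymize_specimen).
So O(¬anonymize_specimen) is not derivable, and the apparent clash with O(anonymize_specimen) does not arise.
A world satisfying every obligation exists (e.g. anonymize_audit_trail=true, anonymize_specimen=true, attend_hearing=true, disclose_claim=true, escrow_dataset=true, issue_warning=false, publish_protocol=true, quarantine_minutes=true, revoke_backup=false, seal_envelope=false, timestamp_form=false, unfreeze_account=true); no atom is both obligatory and forbidden, so the set is consistent.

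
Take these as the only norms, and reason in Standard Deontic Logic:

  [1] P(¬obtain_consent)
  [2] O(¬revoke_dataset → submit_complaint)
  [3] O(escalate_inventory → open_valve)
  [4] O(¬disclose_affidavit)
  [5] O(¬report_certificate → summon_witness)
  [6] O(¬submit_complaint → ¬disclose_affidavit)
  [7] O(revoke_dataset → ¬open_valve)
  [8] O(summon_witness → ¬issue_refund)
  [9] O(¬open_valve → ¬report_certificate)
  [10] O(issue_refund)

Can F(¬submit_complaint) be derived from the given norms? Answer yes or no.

Premise 10 gives O(issue_refund).
Premise 8 is O(summon_witness → ¬issue_refund); contrapositively O(issue_refund → ¬summon_witness). Since O(issue_refund) holds, K gives O(¬summon_witness).
The contrapositive of premise 5 (O(¬report_certificate → summon_witness)) is O(¬summon_witness → report_certificate), and O(¬summon_witness) is already established, so O(report_certificate).
Premise 9, O(¬open_valve → ¬report_certificate), contraposes to O(report_certificate → open_valve); with O(report_certificate) we get O(open_valve).
Premise 7 is O(revoke_dataset → ¬open_valve); contrapositively O(open_valve → ¬revoke_dataset). Since O(open_valve) holds, K gives O(¬revoke_dataset).
Premise 2 is O(¬revoke_dataset → submit_complaint); since O(¬revoke_dataset), deontic closure gives O(submit_complaint).
Premises 1, 3, 4, 6 do not contribute to this derivation.
So O(submit_complaint) holds, i.e. F(¬submit_complaint). The claim follows.

Yes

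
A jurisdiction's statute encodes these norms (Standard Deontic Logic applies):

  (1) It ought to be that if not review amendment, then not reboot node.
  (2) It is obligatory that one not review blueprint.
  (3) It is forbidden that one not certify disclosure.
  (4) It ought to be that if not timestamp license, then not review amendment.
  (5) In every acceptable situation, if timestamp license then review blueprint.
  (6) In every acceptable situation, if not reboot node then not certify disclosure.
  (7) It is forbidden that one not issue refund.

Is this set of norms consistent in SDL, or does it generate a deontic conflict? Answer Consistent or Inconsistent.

Inconsistent

Premise 3, F(¬certify_disclosure), is equivalent to O(certify_disclosure).
Premise 6, O(¬reboot_node → ¬certify_disclosure), contraposes to O(certify_disclosure → reboot_node); with O(certify_disclosure) we get O(reboot_node).
Premise 1, O(¬review_amendment → ¬reboot_node), contraposes to O(reboot_node → review_amendment); with O(reboot_node) we get O(review_amendment).
Premise 4, O(¬timestamp_license → ¬review_amendment), contraposes to O(review_amendment → timestamp_license); with O(review_amendment) we get O(timestamp_license).
From O(timestamp_license) and premise 5, O(timestamp_license → review_blueprint), we obtain O(review_blueprint).
Yet premise 2 states O(¬review_blueprint).
We now have both O(review_blueprint) and O(¬review_blueprint) — review_blueprint is simultaneously obligatory and forbidden, violating the D-axiom.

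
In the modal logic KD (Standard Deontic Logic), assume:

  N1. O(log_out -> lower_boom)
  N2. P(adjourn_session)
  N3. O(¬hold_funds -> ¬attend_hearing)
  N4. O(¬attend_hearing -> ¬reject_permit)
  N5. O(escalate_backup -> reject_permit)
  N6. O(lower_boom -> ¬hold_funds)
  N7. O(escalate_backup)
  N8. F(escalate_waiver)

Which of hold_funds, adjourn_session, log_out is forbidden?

From premise 7 we have O(escalate_backup).
From O(escalate_backup) and premise 5, O(escalate_backup -> reject_permit), we obtain O(reject_permit).
Premise 4, O(¬attend_hearing -> ¬reject_permit), contraposes to O(reject_permit -> attend_hearing); with O(reject_permit) we get O(attend_hearing).
Premise 3 is O(¬hold_funds -> ¬attend_hearing); contrapositively O(attend_hearing -> hold_funds). Since O(attend_hearing) holds, K gives O(hold_funds).
The contrapositive of premise 6 (O(lower_boom -> ¬hold_funds)) is O(hold_funds -> ¬lower_boom), and O(hold_funds) is already established, so O(¬lower_boom).
Premise 1, O(log_out -> lower_boom), contraposes to O(¬lower_boom -> ¬log_out); with O(¬lower_boom) we get O(¬log_out).
So O(¬log_out) holds, i.e. log_out is forbidden. None of the other listed options is forbidden under the premises.

log_out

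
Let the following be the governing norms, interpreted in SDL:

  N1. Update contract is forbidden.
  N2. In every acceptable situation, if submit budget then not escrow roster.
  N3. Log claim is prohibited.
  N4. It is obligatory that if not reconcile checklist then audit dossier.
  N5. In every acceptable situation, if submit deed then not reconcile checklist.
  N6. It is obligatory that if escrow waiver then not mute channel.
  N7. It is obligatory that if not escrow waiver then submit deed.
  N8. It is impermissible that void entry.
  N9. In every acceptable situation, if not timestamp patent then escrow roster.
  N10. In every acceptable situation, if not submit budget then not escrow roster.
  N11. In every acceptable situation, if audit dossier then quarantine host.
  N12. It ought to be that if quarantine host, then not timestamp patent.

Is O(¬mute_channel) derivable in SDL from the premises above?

Premises 2 and 10 cover both cases: O(submit_budget → ¬escrow_roster) and O(¬submit_budget → ¬escrow_roster). Since submit_budget ∨ ¬submit_budget is a tautology, O(¬escrow_roster) follows.
Premise 9 is O(¬timestamp_patent → escrow_roster); contrapositively O(¬escrow_roster → timestamp_patent). Since O(¬escrow_roster) holds, K gives O(timestamp_patent).
The contrapositive of premise 12 (O(quarantine_host → ¬timestamp_patent)) is O(timestamp_patent → ¬quarantine_host), and O(timestamp_patent) is already established, so O(¬quarantine_host).
Premise 11, O(audit_dossier → quarantine_host), contraposes to O(¬quarantine_host → ¬audit_dossier); with O(¬quarantine_host) we get O(¬audit_dossier).
Premise 4, O(¬reconcile_checklist → audit_dossier), contraposes to O(¬audit_dossier → reconcile_checklist); with O(¬audit_dossier) we get O(reconcile_checklist).
The contrapositive of premise 5 (O(submit_deed → ¬reconcile_checklist)) is O(reconcile_checklist → ¬submit_deed), and O(reconcile_checklist) is already established, so O(¬submit_deed).
The contrapositive of premise 7 (O(¬escrow_waiver → submit_deed)) is O(¬submit_deed → escrow_waiver), and O(¬submit_deed) is already established, so O(escrow_waiver).
Applying K to premise 6 (O(escrow_waiver → ¬mute_channel)) and O(escrow_waiver) yields O(¬mute_channel).
Premises 1, 3, 8 do not contribute to this derivation.
So O(¬mute_channel) follows.

Yes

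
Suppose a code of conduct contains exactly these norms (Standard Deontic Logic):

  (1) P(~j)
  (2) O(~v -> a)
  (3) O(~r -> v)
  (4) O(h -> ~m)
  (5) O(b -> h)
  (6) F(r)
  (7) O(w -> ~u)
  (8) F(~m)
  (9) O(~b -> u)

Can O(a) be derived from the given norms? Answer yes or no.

Premise 2 is O(~v -> a), but O(~v) is not derivable from the premises, so it does not yield O(a).
No other premise forces O(a). An ideal world satisfying every premise can still have a false, so O(a) is not derivable.

No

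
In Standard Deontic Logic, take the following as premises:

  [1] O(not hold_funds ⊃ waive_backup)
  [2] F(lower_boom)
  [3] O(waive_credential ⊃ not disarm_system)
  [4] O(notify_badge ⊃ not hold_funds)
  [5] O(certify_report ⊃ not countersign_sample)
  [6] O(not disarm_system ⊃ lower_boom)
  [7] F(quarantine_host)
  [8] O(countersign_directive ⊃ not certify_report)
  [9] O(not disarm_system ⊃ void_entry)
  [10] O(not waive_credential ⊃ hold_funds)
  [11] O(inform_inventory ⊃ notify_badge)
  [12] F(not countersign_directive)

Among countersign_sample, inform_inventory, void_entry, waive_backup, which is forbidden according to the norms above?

F(lower_boom) at premise 2 means O(not lower_boom).
The contrapositive of premise 6 (O(not disarm_system ⊃ lower_boom)) is O(not lower_boom ⊃ disarm_system), and O(not lower_boom) is already established, so O(disarm_system).
The contrapositive of premise 3 (O(waive_credential ⊃ not disarm_system)) is O(disarm_system ⊃ not waive_credential), and O(disarm_system) is already established, so O(not waive_credential).
Premise 10 is O(not waive_credential ⊃ hold_funds); since O(not waive_credential), deontic closure gives O(hold_funds).
The contrapositive of premise 4 (O(notify_badge ⊃ not hold_funds)) is O(hold_funds ⊃ not notify_badge), and O(hold_funds) is already established, so O(not notify_badge).
Premise 11 is O(inform_inventory ⊃ notify_badge); contrapositively O(not notify_badge ⊃ not inform_inventory). Since O(not notify_badge) holds, K gives O(not inform_inventory).
So O(not inform_inventory) holds, i.e. inform_inventory is forbidden. None of the other listed options is forbidden under the premises.

inform_inventory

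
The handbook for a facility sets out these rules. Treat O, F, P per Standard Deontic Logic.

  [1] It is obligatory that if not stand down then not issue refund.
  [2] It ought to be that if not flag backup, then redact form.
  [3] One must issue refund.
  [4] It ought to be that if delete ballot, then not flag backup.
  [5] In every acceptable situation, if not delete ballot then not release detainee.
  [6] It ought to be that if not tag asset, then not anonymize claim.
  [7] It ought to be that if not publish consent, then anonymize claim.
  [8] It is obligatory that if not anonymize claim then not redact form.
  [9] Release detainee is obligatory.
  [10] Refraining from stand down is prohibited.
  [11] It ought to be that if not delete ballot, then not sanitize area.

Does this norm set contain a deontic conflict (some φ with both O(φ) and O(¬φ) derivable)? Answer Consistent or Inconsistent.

Consistent

Premise 1 is O(¬stand_down → ¬issue_refund), but O(¬stand_down) is not derivable from the premises, so it does not yield O(¬issue_refund).
So O(¬issue_refund) is not derivable, and the apparent clash with O(issue_refund) does not arise.
A world satisfying every obligation exists (e.g. anonymize_claim=true, delete_ballot=true, flag_backup=false, issue_refund=true, publish_consent=false, redact_form=true, release_detainee=true, sanitize_area=false, stand_down=true, tag_asset=true); no atom is both obligatory and forbidden, so the set is consistent.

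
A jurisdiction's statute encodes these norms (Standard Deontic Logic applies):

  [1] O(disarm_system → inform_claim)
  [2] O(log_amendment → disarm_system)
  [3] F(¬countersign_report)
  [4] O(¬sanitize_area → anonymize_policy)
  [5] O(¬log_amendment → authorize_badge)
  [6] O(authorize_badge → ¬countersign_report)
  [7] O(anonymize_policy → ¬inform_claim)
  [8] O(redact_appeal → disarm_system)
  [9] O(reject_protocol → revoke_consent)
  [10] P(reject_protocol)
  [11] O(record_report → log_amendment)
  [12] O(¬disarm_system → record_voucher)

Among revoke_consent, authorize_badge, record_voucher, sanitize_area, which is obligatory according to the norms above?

Premise 3 is F(¬countersign_report), i.e. O(countersign_report).
Premise 6 is O(authorize_badge → ¬countersign_report); contrapositively O(countersign_report → ¬authorize_badge). Since O(countersign_report) holds, K gives O(¬authorize_badge).
Premise 5 is O(¬log_amendment → authorize_badge); contrapositively O(¬authorize_badge → log_amendment). Since O(¬authorize_badge) holds, K gives O(log_amendment).
From O(log_amendment) and premise 2, O(log_amendment → disarm_system), we obtain O(disarm_system).
From O(disarm_system) and premise 1, O(disarm_system → inform_claim), we obtain O(inform_claim).
Premise 7 is O(anonymize_policy → ¬inform_claim); contrapositively O(inform_claim → ¬anonymize_policy). Since O(inform_claim) holds, K gives O(¬anonymize_policy).
Premise 4 is O(¬sanitize_area → anonymize_policy); contrapositively O(¬anonymize_policy → sanitize_area). Since O(¬anonymize_policy) holds, K gives O(sanitize_area).
So O(sanitize_area) holds — sanitize_area is obligatory. None of the other listed options is made obligatory by any chain of premises.

sanitize_area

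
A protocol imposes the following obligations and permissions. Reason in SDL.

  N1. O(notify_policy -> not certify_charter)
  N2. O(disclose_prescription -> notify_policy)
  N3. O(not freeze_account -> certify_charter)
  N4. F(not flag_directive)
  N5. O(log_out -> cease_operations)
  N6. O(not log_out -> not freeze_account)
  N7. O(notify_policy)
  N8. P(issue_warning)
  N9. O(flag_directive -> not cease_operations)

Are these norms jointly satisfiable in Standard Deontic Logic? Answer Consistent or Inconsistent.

Premise 7 gives O(notify_policy).
Applying K to premise 1 (O(notify_policy -> not certify_charter)) and O(notify_policy) yields O(not certify_charter).
Premise 3 is O(not freeze_account -> certify_charter); contrapositively O(not certify_charter -> freeze_account). Since O(not certify_charter) holds, K gives O(freeze_account).
Premise 6, O(not log_out -> not freeze_account), contraposes to O(freeze_account -> log_out); with O(freeze_account) we get O(log_out).
With premise 5, O(log_out -> cease_operations), the K-axiom yields O(cease_operations).
Premise 9 is O(flag_directive -> not cease_operations); contrapositively O(cease_operations -> not flag_directive). Since O(cease_operations) holds, K gives O(not flag_directive).
Yet premise 4 is F(not flag_directive), i.e. O(flag_directive).
We now have both O(not flag_directive) and O(flag_directive) — flag_directive is simultaneously obligatory and forbidden, violating the D-axiom.

Inconsistent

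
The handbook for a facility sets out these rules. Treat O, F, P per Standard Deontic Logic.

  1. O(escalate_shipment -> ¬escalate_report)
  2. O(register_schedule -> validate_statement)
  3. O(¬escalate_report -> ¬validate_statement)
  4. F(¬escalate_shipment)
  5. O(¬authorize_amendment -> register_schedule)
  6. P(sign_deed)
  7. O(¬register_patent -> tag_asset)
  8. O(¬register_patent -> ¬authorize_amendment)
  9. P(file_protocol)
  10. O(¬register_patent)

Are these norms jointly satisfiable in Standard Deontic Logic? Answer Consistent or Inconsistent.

Premise 4, F(¬escalate_shipment), is equivalent to O(escalate_shipment).
With premise 1, O(escalate_shipment -> ¬escalate_report), the K-axiom yields O(¬escalate_report).
Applying K to premise 3 (O(¬escalate_report -> ¬validate_statement)) and O(¬escalate_report) yields O(¬validate_statement).
Premise 2 is O(register_schedule -> validate_statement); contrapositively O(¬validate_statement -> ¬register_schedule). Since O(¬validate_statement) holds, K gives O(¬register_schedule).
The contrapositive of premise 5 (O(¬authorize_amendment -> register_schedule)) is O(¬register_schedule -> authorize_amendment), and O(¬register_schedule) is already established, so O(authorize_amendment).
Premise 8, O(¬register_patent -> ¬authorize_amendment), contraposes to O(authorize_amendment -> register_patent); with O(authorize_amendment) we get O(register_patent).
However, premise 10 gives O(¬register_patent).
We now have both O(register_patent) and O(¬register_patent) — register_patent is simultaneously obligatory and forbidden, violating the D-axiom.

Inconsistent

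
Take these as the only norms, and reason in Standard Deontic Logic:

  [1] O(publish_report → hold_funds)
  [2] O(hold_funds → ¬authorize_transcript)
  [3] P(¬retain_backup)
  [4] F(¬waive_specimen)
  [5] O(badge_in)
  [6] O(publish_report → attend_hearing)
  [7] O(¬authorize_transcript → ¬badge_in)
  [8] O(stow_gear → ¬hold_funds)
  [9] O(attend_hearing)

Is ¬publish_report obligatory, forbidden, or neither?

From premise 5 we have O(badge_in).
Premise 7, O(¬authorize_transcript → ¬badge_in), contraposes to O(badge_in → authorize_transcript); with O(badge_in) we get O(authorize_transcript).
Premise 2, O(hold_funds → ¬authorize_transcript), contraposes to O(authorize_transcript → ¬hold_funds); with O(authorize_transcript) we get O(¬hold_funds).
Premise 1, O(publish_report → hold_funds), contraposes to O(¬hold_funds → ¬publish_report); with O(¬hold_funds) we get O(¬publish_report).
Premises 3, 4, 6, 8, 9 do not contribute to this derivation.
Hence ¬publish_report is obligatory.

Obligatory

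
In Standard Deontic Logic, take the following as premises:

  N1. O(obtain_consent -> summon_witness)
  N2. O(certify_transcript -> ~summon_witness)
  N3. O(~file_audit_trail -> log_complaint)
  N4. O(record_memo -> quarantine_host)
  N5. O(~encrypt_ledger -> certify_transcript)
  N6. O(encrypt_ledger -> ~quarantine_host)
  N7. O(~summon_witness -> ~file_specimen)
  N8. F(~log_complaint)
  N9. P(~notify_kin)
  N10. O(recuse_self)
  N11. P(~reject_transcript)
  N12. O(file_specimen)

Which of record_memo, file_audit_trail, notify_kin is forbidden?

From premise 12 we have O(file_specimen).
The contrapositive of premise 7 (O(~summon_witness -> ~file_specimen)) is O(file_specimen -> summon_witness), and O(file_specimen) is already established, so O(summon_witness).
Premise 2, O(certify_transcript -> ~summon_witness), contraposes to O(summon_witness -> ~certify_transcript); with O(summon_witness) we get O(~certify_transcript).
The contrapositive of premise 5 (O(~encrypt_ledger -> certify_transcript)) is O(~certify_transcript -> encrypt_ledger), and O(~certify_transcript) is already established, so O(encrypt_ledger).
Applying K to premise 6 (O(encrypt_ledger -> ~quarantine_host)) and O(encrypt_ledger) yields O(~quarantine_host).
The contrapositive of premise 4 (O(record_memo -> quarantine_host)) is O(~quarantine_host -> ~record_memo), and O(~quarantine_host) is already established, so O(~record_memo).
So O(~record_memo) holds, i.e. record_memo is forbidden. None of the other listed options is forbidden under the premises.

record_memo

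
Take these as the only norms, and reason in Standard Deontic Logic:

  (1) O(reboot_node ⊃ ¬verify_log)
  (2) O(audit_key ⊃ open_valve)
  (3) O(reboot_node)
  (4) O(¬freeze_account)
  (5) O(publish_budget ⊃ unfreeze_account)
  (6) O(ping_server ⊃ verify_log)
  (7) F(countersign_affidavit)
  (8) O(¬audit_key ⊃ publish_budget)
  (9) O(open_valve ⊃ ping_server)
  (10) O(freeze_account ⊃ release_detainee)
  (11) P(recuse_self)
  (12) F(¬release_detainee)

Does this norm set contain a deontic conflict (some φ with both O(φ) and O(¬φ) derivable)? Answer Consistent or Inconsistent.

Consistent

Premise 10 is O(freeze_account ⊃ release_detainee); even if O(release_detainee) held, inferring O(freeze_account) would be affirming the consequent — invalid.
So O(freeze_account) is not derivable, and the apparent clash with O(¬freeze_account) does not arise.
A world satisfying every obligation exists (e.g. audit_key=false, countersign_affidavit=false, freeze_account=false, open_valve=false, ping_server=false, publish_budget=true, reboot_node=true, recuse_self=false, release_detainee=true, unfreeze_account=true, verify_log=false); no atom is both obligatory and forbidden, so the set is consistent.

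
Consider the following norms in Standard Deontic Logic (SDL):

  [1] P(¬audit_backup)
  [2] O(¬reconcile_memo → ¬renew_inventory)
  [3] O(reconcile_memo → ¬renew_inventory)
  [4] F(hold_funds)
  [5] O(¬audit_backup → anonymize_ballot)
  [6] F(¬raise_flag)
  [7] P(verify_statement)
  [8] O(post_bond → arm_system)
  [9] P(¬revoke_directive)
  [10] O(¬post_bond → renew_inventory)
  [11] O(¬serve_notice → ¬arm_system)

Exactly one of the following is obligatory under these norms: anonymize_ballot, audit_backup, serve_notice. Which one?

By case analysis on reconcile_memo: premise 3 gives O(reconcile_memo → ¬renew_inventory) and premise 2 gives O(¬reconcile_memo → ¬renew_inventory), so O(¬renew_inventory) either way.
Premise 10 is O(¬post_bond → renew_inventory); contrapositively O(¬renew_inventory → post_bond). Since O(¬renew_inventory) holds, K gives O(post_bond).
From O(post_bond) and premise 8, O(post_bond → arm_system), we obtain O(arm_system).
Premise 11, O(¬serve_notice → ¬arm_system), contraposes to O(arm_system → serve_notice); with O(arm_system) we get O(serve_notice).
So O(serve_notice) holds — serve_notice is obligatory. None of the other listed options is made obligatory by any chain of premises.

serve_notice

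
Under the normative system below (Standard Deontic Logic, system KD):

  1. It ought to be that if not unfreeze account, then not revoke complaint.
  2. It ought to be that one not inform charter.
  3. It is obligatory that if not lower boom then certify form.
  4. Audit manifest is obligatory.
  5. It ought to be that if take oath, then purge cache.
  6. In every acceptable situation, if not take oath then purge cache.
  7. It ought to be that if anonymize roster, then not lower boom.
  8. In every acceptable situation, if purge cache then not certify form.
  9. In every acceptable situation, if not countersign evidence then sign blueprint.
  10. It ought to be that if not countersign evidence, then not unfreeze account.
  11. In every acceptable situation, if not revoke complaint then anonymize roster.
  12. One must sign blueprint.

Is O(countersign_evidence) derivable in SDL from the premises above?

By case analysis on take_oath: premise 5 gives O(take_oath → purge_cache) and premise 6 gives O(¬take_oath → purge_cache), so O(purge_cache) either way.
Premise 8 is O(purge_cache → ¬certify_form); since O(purge_cache), deontic closure gives O(¬certify_form).
The contrapositive of premise 3 (O(¬lower_boom → certify_form)) is O(¬certify_form → lower_boom), and O(¬certify_form) is already established, so O(lower_boom).
Premise 7, O(anonymize_roster → ¬lower_boom), contraposes to O(lower_boom → ¬anonymize_roster); with O(lower_boom) we get O(¬anonymize_roster).
Premise 11 is O(¬revoke_complaint → anonymize_roster); contrapositively O(¬anonymize_roster → revoke_complaint). Since O(¬anonymize_roster) holds, K gives O(revoke_complaint).
Premise 1 is O(¬unfreeze_account → ¬revoke_complaint); contrapositively O(revoke_complaint → unfreeze_account). Since O(revoke_complaint) holds, K gives O(unfreeze_account).
The contrapositive of premise 10 (O(¬countersign_evidence → ¬unfreeze_account)) is O(unfreeze_account → countersign_evidence), and O(unfreeze_account) is already established, so O(countersign_evidence).
Premises 2, 4, 9, 12 do not contribute to this derivation.
So O(countersign_evidence) follows.

Yes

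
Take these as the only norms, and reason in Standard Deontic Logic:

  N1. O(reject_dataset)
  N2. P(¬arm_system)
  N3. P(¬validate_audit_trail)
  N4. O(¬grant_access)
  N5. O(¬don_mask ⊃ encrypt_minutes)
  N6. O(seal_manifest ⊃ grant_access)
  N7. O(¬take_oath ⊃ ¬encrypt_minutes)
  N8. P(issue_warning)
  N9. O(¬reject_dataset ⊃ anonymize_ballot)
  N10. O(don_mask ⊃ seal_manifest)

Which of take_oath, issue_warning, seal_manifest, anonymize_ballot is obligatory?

Premise 4 states O(¬grant_access) outright.
Premise 6, O(seal_manifest ⊃ grant_access), contraposes to O(¬grant_access ⊃ ¬seal_manifest); with O(¬grant_access) we get O(¬seal_manifest).
Premise 10 is O(don_mask ⊃ seal_manifest); contrapositively O(¬seal_manifest ⊃ ¬don_mask). Since O(¬seal_manifest) holds, K gives O(¬don_mask).
With premise 5, O(¬don_mask ⊃ encrypt_minutes), the K-axiom yields O(encrypt_minutes).
Premise 7, O(¬take_oath ⊃ ¬encrypt_minutes), contraposes to O(encrypt_minutes ⊃ take_oath); with O(encrypt_minutes) we get O(take_oath).
So O(take_oath) holds — take_oath is obligatory. None of the other listed options is made obligatory by any chain of premises.

take_oath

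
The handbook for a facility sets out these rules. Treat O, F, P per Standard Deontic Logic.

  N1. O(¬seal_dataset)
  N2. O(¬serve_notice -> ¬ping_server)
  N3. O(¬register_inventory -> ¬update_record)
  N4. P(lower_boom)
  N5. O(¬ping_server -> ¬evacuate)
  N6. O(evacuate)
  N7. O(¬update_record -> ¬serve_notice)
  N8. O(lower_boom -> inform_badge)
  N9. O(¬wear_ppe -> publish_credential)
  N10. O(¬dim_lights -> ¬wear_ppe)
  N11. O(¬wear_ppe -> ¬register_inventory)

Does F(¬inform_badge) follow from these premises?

No

Premise 8 is O(lower_boom -> inform_badge), but O(lower_boom) is not derivable from the premises (the permission P(lower_boom) asserts only ¬O(¬lower_boom), not O(lower_boom)), so it does not yield O(inform_badge).
No other premise forces O(inform_badge). An ideal world satisfying every premise can still have ¬inform_badge true, so F(¬inform_badge) is not derivable.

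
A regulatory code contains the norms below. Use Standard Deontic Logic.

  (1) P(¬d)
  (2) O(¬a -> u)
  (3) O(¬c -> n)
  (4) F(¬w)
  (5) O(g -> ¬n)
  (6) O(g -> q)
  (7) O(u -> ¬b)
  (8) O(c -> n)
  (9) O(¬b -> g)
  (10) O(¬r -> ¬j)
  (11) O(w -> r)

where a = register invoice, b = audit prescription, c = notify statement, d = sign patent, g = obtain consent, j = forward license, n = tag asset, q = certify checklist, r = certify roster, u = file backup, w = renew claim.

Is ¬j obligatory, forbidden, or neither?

Premise 10 is O(¬r -> ¬j), but O(¬r) is not derivable from the premises, so it does not yield O(¬j).
No premise or chain of K-axiom applications forces O(¬j), and none forces O(j). So ¬j is neither obligatory nor forbidden under these norms.

Neither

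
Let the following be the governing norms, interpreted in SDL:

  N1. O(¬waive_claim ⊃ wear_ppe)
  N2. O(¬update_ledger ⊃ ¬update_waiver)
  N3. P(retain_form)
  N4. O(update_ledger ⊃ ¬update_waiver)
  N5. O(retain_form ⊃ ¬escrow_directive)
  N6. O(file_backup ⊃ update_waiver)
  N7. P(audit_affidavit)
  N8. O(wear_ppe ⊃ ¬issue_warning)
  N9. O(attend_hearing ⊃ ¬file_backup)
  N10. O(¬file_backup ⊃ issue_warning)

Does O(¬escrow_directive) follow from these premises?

Premise 5 is O(retain_form ⊃ ¬escrow_directive), but O(retain_form) is not derivable from the premises (the permission P(retain_form) asserts only ¬O(¬retain_form), not O(retain_form)), so it does not yield O(¬escrow_directive).
No other premise forces O(¬escrow_directive). An ideal world satisfying every premise can still have ¬escrow_directive false, so O(¬escrow_directive) is not derivable.

No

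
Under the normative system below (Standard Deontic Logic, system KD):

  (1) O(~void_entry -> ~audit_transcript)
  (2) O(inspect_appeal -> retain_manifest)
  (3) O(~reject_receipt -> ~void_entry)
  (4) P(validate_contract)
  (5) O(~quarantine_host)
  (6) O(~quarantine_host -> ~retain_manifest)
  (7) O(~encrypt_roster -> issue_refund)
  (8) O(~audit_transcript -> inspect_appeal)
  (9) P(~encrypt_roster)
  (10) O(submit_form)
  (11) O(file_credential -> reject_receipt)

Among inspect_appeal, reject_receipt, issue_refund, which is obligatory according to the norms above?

From premise 5 we have O(~quarantine_host).
With premise 6, O(~quarantine_host -> ~retain_manifest), the K-axiom yields O(~retain_manifest).
Premise 2 is O(inspect_appeal -> retain_manifest); contrapositively O(~retain_manifest -> ~inspect_appeal). Since O(~retain_manifest) holds, K gives O(~inspect_appeal).
The contrapositive of premise 8 (O(~audit_transcript -> inspect_appeal)) is O(~inspect_appeal -> audit_transcript), and O(~inspect_appeal) is already established, so O(audit_transcript).
The contrapositive of premise 1 (O(~void_entry -> ~audit_transcript)) is O(audit_transcript -> void_entry), and O(audit_transcript) is already established, so O(void_entry).
Premise 3 is O(~reject_receipt -> ~void_entry); contrapositively O(void_entry -> reject_receipt). Since O(void_entry) holds, K gives O(reject_receipt).
So O(reject_receipt) holds — reject_receipt is obligatory. None of the other listed options is made obligatory by any chain of premises.

reject_receipt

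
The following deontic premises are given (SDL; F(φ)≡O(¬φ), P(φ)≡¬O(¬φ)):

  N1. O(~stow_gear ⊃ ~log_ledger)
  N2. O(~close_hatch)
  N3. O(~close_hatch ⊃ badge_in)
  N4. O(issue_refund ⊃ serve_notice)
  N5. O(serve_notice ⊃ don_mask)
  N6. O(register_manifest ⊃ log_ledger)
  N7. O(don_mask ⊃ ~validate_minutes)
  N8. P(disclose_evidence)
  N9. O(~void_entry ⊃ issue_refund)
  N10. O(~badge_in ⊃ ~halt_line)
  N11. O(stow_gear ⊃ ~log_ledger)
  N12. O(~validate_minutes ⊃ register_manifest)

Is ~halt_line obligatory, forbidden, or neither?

Neither

Premise 10 is O(~badge_in ⊃ ~halt_line), but O(~badge_in) is not derivable from the premises, so it does not yield O(~halt_line).
No premise or chain of K-axiom applications forces O(~halt_line), and none forces O(halt_line). So ~halt_line is neither obligatory nor forbidden under these norms.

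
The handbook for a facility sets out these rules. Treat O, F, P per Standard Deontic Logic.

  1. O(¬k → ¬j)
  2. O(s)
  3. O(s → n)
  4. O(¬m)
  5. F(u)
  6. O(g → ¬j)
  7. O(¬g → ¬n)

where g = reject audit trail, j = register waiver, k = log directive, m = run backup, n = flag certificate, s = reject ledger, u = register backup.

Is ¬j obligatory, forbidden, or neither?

From premise 2 we have O(s).
With premise 3, O(s → n), the K-axiom yields O(n).
Premise 7, O(¬g → ¬n), contraposes to O(n → g); with O(n) we get O(g).
Applying K to premise 6 (O(g → ¬j)) and O(g) yields O(¬j).
Premises 1, 4, 5 do not contribute to this derivation.
Hence ¬j is obligatory.

Obligatory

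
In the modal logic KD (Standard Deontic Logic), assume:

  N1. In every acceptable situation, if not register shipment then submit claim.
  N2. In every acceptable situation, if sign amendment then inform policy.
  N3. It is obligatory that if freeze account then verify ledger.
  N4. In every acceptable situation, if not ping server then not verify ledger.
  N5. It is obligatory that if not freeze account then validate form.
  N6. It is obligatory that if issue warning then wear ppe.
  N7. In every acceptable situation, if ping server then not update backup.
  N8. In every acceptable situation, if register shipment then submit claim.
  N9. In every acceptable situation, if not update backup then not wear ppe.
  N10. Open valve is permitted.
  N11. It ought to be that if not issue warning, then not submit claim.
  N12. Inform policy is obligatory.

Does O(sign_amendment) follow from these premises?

No

Premise 2 is O(sign_amendment → inform_policy); even if O(inform_policy) held, inferring O(sign_amendment) would be affirming the consequent — invalid.
No other premise forces O(sign_amendment). An ideal world satisfying every premise can still have sign_amendment false, so O(sign_amendment) is not derivable.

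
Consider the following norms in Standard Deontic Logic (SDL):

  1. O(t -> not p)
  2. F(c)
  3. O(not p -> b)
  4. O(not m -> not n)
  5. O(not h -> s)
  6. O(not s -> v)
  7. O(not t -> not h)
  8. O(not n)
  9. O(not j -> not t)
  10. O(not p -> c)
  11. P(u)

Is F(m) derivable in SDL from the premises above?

Premise 4 is O(not m -> not n); even if O(not n) held, inferring O(not m) would be affirming the consequent — invalid.
No other premise forces O(not m). An ideal world satisfying every premise can still have m true, so F(m) is not derivable.

No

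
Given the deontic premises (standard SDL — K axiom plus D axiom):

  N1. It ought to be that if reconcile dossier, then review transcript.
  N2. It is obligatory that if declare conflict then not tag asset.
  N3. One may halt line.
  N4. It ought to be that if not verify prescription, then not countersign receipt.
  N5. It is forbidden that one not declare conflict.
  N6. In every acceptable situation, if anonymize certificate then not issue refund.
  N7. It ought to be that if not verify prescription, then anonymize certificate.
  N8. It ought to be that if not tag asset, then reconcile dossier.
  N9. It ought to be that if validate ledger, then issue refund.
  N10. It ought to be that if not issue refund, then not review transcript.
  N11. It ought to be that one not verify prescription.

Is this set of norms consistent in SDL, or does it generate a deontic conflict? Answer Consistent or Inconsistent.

Premise 5, F(¬declare_conflict), is equivalent to O(declare_conflict).
With premise 2, O(declare_conflict → ¬tag_asset), the K-axiom yields O(¬tag_asset).
Premise 8 is O(¬tag_asset → reconcile_dossier); since O(¬tag_asset), deontic closure gives O(reconcile_dossier).
Premise 1 is O(reconcile_dossier → review_transcript); since O(reconcile_dossier), deontic closure gives O(review_transcript).
The contrapositive of premise 10 (O(¬issue_refund → ¬review_transcript)) is O(review_transcript → issue_refund), and O(review_transcript) is already established, so O(issue_refund).
Premise 6, O(anonymize_certificate → ¬issue_refund), contraposes to O(issue_refund → ¬anonymize_certificate); with O(issue_refund) we get O(¬anonymize_certificate).
The contrapositive of premise 7 (O(¬verify_prescription → anonymize_certificate)) is O(¬anonymize_certificate → verify_prescription), and O(¬anonymize_certificate) is already established, so O(verify_prescription).
But premise 11 directly asserts O(¬verify_prescription).
We now have both O(verify_prescription) and O(¬verify_prescription) — verify_prescription is simultaneously obligatory and forbidden, violating the D-axiom.

Inconsistent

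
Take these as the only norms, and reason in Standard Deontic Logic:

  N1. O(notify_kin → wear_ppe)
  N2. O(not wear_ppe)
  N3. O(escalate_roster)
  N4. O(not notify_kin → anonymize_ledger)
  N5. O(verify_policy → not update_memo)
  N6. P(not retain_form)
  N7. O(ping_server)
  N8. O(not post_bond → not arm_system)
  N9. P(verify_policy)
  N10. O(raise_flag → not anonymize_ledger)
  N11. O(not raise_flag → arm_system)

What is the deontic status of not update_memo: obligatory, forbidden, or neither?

Premise 5 is O(verify_policy → not update_memo), but O(verify_policy) is not derivable from the premises (the permission P(verify_policy) asserts only not O(not verify_policy), not O(verify_policy)), so it does not yield O(not update_memo).
No premise or chain of K-axiom applications forces O(not update_memo), and none forces O(update_memo). So not update_memo is neither obligatory nor forbidden under these norms.

Neither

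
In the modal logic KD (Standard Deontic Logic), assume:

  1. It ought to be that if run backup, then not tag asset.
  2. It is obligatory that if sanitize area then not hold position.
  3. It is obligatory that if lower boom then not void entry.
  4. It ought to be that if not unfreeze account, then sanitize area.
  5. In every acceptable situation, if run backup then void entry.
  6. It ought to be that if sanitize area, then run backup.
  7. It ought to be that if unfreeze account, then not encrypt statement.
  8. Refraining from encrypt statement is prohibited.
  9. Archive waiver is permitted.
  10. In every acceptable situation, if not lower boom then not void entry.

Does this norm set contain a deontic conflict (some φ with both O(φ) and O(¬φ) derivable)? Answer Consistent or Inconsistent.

Premises 3 and 10 cover both cases: O(lower_boom → ¬void_entry) and O(¬lower_boom → ¬void_entry). Since lower_boom ∨ ¬lower_boom is a tautology, O(¬void_entry) follows.
Premise 5 is O(run_backup → void_entry); contrapositively O(¬void_entry → ¬run_backup). Since O(¬void_entry) holds, K gives O(¬run_backup).
The contrapositive of premise 6 (O(sanitize_area → run_backup)) is O(¬run_backup → ¬sanitize_area), and O(¬run_backup) is already established, so O(¬sanitize_area).
The contrapositive of premise 4 (O(¬unfreeze_account → sanitize_area)) is O(¬sanitize_area → unfreeze_account), and O(¬sanitize_area) is already established, so O(unfreeze_account).
Applying K to premise 7 (O(unfreeze_account → ¬encrypt_statement)) and O(unfreeze_account) yields O(¬encrypt_statement).
But premise 8, F(¬encrypt_statement), means O(encrypt_statement).
We now have both O(¬encrypt_statement) and O(encrypt_statement) — encrypt_statement is simultaneously obligatory and forbidden, violating the D-axiom.

Inconsistent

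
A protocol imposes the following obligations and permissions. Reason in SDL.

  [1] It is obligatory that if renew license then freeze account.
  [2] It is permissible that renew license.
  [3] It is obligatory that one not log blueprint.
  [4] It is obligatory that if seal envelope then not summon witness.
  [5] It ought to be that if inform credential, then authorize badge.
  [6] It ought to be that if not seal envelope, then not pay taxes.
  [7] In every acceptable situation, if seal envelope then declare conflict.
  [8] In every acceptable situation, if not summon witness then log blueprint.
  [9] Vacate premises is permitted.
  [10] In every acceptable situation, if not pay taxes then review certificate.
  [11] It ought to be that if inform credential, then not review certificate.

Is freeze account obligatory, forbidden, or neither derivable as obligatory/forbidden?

Premise 1 is O(renew_license → freeze_account), but O(renew_license) is not derivable from the premises (the permission P(renew_license) asserts only ¬O(¬renew_license), not O(renew_license)), so it does not yield O(freeze_account).
No premise or chain of K-axiom applications forces O(freeze_account), and none forces O(¬freeze_account). So freeze_account is neither obligatory nor forbidden under these norms.

Neither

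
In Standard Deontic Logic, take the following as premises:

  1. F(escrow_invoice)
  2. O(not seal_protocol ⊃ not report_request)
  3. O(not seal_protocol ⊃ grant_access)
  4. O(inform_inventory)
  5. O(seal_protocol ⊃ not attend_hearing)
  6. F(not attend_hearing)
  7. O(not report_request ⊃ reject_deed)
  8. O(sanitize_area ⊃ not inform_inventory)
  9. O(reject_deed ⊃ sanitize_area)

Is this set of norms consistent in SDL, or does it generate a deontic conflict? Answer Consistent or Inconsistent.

Premise 4 gives O(inform_inventory).
Premise 8 is O(sanitize_area ⊃ not inform_inventory); contrapositively O(inform_inventory ⊃ not sanitize_area). Since O(inform_inventory) holds, K gives O(not sanitize_area).
Premise 9, O(reject_deed ⊃ sanitize_area), contraposes to O(not sanitize_area ⊃ not reject_deed); with O(not sanitize_area) we get O(not reject_deed).
Premise 7, O(not report_request ⊃ reject_deed), contraposes to O(not reject_deed ⊃ report_request); with O(not reject_deed) we get O(report_request).
Premise 2 is O(not seal_protocol ⊃ not report_request); contrapositively O(report_request ⊃ seal_protocol). Since O(report_request) holds, K gives O(seal_protocol).
Premise 5 is O(seal_protocol ⊃ not attend_hearing); since O(seal_protocol), deontic closure gives O(not attend_hearing).
However, F(not attend_hearing) at premise 6 amounts to O(attend_hearing).
We now have both O(not attend_hearing) and O(attend_hearing) — attend_hearing is simultaneously obligatory and forbidden, violating the D-axiom.

Inconsistent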